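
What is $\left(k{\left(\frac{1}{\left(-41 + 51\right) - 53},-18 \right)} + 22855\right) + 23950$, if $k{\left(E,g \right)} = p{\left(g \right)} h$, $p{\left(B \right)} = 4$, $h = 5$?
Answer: $46825$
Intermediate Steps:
$k{\left(E,g \right)} = 20$ ($k{\left(E,g \right)} = 4 \cdot 5 = 20$)
$\left(k{\left(\frac{1}{\left(-41 + 51\right) - 53},-18 \right)} + 22855\right) + 23950 = \left(20 + 22855\right) + 23950 = 22875 + 23950 = 46825$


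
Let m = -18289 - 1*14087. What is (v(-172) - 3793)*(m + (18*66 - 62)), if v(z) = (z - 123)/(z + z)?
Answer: 20382765625/172 ≈ 1.1850e+8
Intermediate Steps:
v(z) = (-123 + z)/(2*z) (v(z) = (-123 + z)/((2*z)) = (-123 + z)*(1/(2*z)) = (-123 + z)/(2*z))
m = -32376 (m = -18289 - 14087 = -32376)
(v(-172) - 3793)*(m + (18*66 - 62)) = ((1/2)*(-123 - 172)/(-172) - 3793)*(-32376 + (18*66 - 62)) = ((1/2)*(-1/172)*(-295) - 3793)*(-32376 + (1188 - 62)) = (295/344 - 3793)*(-32376 + 1126) = -1304497/344*(-31250) = 20382765625/172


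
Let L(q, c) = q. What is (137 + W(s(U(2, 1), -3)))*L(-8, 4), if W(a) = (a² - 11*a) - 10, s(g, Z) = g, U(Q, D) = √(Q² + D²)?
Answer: -1056 + 88*√5 ≈ -859.23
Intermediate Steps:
U(Q, D) = √(D² + Q²)
W(a) = -10 + a² - 11*a
(137 + W(s(U(2, 1), -3)))*L(-8, 4) = (137 + (-10 + (√(1² + 2²))² - 11*√(1² + 2²)))*(-8) = (137 + (-10 + (√(1 + 4))² - 11*√(1 + 4)))*(-8) = (137 + (-10 + (√5)² - 11*√5))*(-8) = (137 + (-10 + 5 - 11*√5))*(-8) = (137 + (-5 - 11*√5))*(-8) = (132 - 11*√5)*(-8) = -1056 + 88*√5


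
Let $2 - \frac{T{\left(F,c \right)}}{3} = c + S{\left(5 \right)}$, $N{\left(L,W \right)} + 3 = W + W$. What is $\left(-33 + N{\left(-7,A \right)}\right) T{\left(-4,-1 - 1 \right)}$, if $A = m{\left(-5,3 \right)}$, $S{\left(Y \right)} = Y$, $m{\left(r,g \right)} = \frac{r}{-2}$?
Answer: $93$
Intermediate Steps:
$m{\left(r,g \right)} = - \frac{r}{2}$ ($m{\left(r,g \right)} = r \left(- \frac{1}{2}\right) = - \frac{r}{2}$)
$A = \frac{5}{2}$ ($A = \left(- \frac{1}{2}\right) \left(-5\right) = \frac{5}{2} \approx 2.5$)
$N{\left(L,W \right)} = -3 + 2 W$ ($N{\left(L,W \right)} = -3 + \left(W + W\right) = -3 + 2 W$)
$T{\left(F,c \right)} = -9 - 3 c$ ($T{\left(F,c \right)} = 6 - 3 \left(c + 5\right) = 6 - 3 \left(5 + c\right) = 6 - \left(15 + 3 c\right) = -9 - 3 c$)
$\left(-33 + N{\left(-7,A \right)}\right) T{\left(-4,-1 - 1 \right)} = \left(-33 + \left(-3 + 2 \cdot \frac{5}{2}\right)\right) \left(-9 - 3 \left(-1 - 1\right)\right) = \left(-33 + \left(-3 + 5\right)\right) \left(-9 - 3 \left(-1 - 1\right)\right) = \left(-33 + 2\right) \left(-9 - -6\right) = - 31 \left(-9 + 6\right) = \left(-31\right) \left(-3\right) = 93$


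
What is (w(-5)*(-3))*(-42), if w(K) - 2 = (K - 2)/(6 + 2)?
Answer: 567/4 ≈ 141.75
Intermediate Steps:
w(K) = 7/4 + K/8 (w(K) = 2 + (K - 2)/(6 + 2) = 2 + (-2 + K)/8 = 2 + (-2 + K)*(⅛) = 2 + (-¼ + K/8) = 7/4 + K/8)
(w(-5)*(-3))*(-42) = ((7/4 + (⅛)*(-5))*(-3))*(-42) = ((7/4 - 5/8)*(-3))*(-42) = ((9/8)*(-3))*(-42) = -27/8*(-42) = 567/4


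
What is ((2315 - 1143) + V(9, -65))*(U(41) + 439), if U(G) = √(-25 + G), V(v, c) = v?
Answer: 523183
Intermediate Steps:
((2315 - 1143) + V(9, -65))*(U(41) + 439) = ((2315 - 1143) + 9)*(√(-25 + 41) + 439) = (1172 + 9)*(√16 + 439) = 1181*(4 + 439) = 1181*443 = 523183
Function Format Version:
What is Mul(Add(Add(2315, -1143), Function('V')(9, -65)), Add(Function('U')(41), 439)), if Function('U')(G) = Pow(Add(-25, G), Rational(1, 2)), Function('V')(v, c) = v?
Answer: 523183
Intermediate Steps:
Mul(Add(Add(2315, -1143), Function('V')(9, -65)), Add(Function('U')(41), 439)) = Mul(Add(Add(2315, -1143), 9), Add(Pow(Add(-25, 41), Rational(1, 2)), 439)) = Mul(Add(1172, 9), Add(Pow(16, Rational(1, 2)), 439)) = Mul(1181, Add(4, 439)) = Mul(1181, 443) = 523183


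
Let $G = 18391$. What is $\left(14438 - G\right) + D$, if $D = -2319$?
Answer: $-6272$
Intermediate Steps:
$\left(14438 - G\right) + D = \left(14438 - 18391\right) - 2319 = -3953 - 2319 = -6272$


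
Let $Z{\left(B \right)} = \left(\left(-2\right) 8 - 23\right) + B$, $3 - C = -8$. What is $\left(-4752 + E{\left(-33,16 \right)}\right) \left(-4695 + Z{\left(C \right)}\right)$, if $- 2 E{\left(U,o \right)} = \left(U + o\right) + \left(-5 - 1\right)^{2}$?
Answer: $\frac{44977129}{2} \approx 2.2489 \cdot 10^{7}$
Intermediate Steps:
$C = 11$ ($C = 3 - -8 = 3 + 8 = 11$)
$Z{\left(B \right)} = -39 + B$ ($Z{\left(B \right)} = \left(-16 - 23\right) + B = -39 + B$)
$E{\left(U,o \right)} = -18 - \frac{U}{2} - \frac{o}{2}$ ($E{\left(U,o \right)} = - \frac{\left(U + o\right) + \left(-5 - 1\right)^{2}}{2} = - \frac{\left(U + o\right) + \left(-6\right)^{2}}{2} = - \frac{\left(U + o\right) + 36}{2} = - \frac{36 + U + o}{2} = -18 - \frac{U}{2} - \frac{o}{2}$)
$\left(-4752 + E{\left(-33,16 \right)}\right) \left(-4695 + Z{\left(C \right)}\right) = \left(-4752 - \frac{19}{2}\right) \left(-4695 + \left(-39 + 11\right)\right) = \left(-4752 - \frac{19}{2}\right) \left(-4695 - 28\right) = \left(-4752 - \frac{19}{2}\right) \left(-4723\right) = \left(- \frac{9523}{2}\right) \left(-4723\right) = \frac{44977129}{2}$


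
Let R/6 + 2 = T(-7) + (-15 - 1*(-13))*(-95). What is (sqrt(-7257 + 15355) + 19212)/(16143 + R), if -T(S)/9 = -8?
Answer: 6404/5901 + sqrt(8098)/17703 ≈ 1.0903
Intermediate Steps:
T(S) = 72 (T(S) = -9*(-8) = 72)
R = 1560 (R = -12 + 6*(72 + (-15 - 1*(-13))*(-95)) = -12 + 6*(72 + (-15 + 13)*(-95)) = -12 + 6*(72 - 2*(-95)) = -12 + 6*(72 + 190) = -12 + 6*262 = -12 + 1572 = 1560)
(sqrt(-7257 + 15355) + 19212)/(16143 + R) = (sqrt(-7257 + 15355) + 19212)/(16143 + 1560) = (sqrt(8098) + 19212)/17703 = (19212 + sqrt(8098))*(1/17703) = 6404/5901 + sqrt(8098)/17703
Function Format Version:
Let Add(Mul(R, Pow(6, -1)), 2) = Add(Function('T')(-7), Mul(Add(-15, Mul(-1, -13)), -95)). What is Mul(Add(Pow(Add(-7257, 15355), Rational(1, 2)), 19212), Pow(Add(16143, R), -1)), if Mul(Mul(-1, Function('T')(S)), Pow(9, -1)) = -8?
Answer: Add(Rational(6404, 5901), Mul(Rational(1, 17703), Pow(8098, Rational(1, 2)))) ≈ 1.0903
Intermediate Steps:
Function('T')(S) = 72 (Function('T')(S) = Mul(-9, -8) = 72)
R = 1560 (R = Add(-12, Mul(6, Add(72, Mul(Add(-15, Mul(-1, -13)), -95)))) = Add(-12, Mul(6, Add(72, Mul(Add(-15, 13), -95)))) = Add(-12, Mul(6, Add(72, Mul(-2, -95)))) = Add(-12, Mul(6, Add(72, 190))) = Add(-12, Mul(6, 262)) = Add(-12, 1572) = 1560)
Mul(Add(Pow(Add(-7257, 15355), Rational(1, 2)), 19212), Pow(Add(16143, R), -1)) = Mul(Add(Pow(Add(-7257, 15355), Rational(1, 2)), 19212), Pow(Add(16143, 1560), -1)) = Mul(Add(Pow(8098, Rational(1, 2)), 19212), Pow(17703, -1)) = Mul(Add(19212, Pow(8098, Rational(1, 2))), Rational(1, 17703)) = Add(Rational(6404, 5901), Mul(Rational(1, 17703), Pow(8098, Rational(1, 2))))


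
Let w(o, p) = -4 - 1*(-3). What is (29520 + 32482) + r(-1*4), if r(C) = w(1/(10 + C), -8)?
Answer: 62001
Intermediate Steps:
w(o, p) = -1 (w(o, p) = -4 + 3 = -1)
r(C) = -1
(29520 + 32482) + r(-1*4) = (29520 + 32482) - 1 = 62002 - 1 = 62001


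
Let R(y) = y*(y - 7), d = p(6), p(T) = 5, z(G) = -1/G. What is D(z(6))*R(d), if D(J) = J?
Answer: 5/3 ≈ 1.6667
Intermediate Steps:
d = 5
R(y) = y*(-7 + y)
D(z(6))*R(d) = (-1/6)*(5*(-7 + 5)) = (-1*1/6)*(5*(-2)) = -1/6*(-10) = 5/3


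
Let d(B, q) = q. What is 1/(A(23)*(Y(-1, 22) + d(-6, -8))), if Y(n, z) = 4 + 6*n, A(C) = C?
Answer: -1/230 ≈ -0.0043478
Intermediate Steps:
1/(A(23)*(Y(-1, 22) + d(-6, -8))) = 1/(23*((4 + 6*(-1)) - 8)) = 1/(23*((4 - 6) - 8)) = 1/(23*(-2 - 8)) = 1/(23*(-10)) = 1/(-230) = -1/230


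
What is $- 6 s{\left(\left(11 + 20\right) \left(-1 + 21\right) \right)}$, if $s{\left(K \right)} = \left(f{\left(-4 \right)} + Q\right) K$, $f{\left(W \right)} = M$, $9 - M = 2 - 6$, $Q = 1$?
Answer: $-52080$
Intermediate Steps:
$M = 13$ ($M = 9 - \left(2 - 6\right) = 9 - -4 = 9 + 4 = 13$)
$f{\left(W \right)} = 13$
$s{\left(K \right)} = 14 K$ ($s{\left(K \right)} = \left(13 + 1\right) K = 14 K$)
$- 6 s{\left(\left(11 + 20\right) \left(-1 + 21\right) \right)} = - 6 \cdot 14 \left(11 + 20\right) \left(-1 + 21\right) = - 6 \cdot 14 \cdot 31 \cdot 20 = - 6 \cdot 14 \cdot 620 = \left(-6\right) 8680 = -52080$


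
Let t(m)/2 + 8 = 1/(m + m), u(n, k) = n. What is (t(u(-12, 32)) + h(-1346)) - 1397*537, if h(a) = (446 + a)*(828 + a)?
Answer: -3408061/12 ≈ -2.8401e+5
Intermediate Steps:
t(m) = -16 + 1/m (t(m) = -16 + 2/(m + m) = -16 + 2/((2*m)) = -16 + 2*(1/(2*m)) = -16 + 1/m)
(t(u(-12, 32)) + h(-1346)) - 1397*537 = ((-16 + 1/(-12)) + (369288 + (-1346)**2 + 1274*(-1346))) - 1397*537 = ((-16 - 1/12) + (369288 + 1811716 - 1714804)) - 750189 = (-193/12 + 466200) - 750189 = 5594207/12 - 750189 = -3408061/12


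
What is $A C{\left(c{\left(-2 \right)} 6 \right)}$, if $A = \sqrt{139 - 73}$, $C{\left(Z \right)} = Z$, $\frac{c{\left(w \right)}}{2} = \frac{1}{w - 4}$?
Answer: $- 2 \sqrt{66} \approx -16.248$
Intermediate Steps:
$c{\left(w \right)} = \frac{2}{-4 + w}$ ($c{\left(w \right)} = \frac{2}{w - 4} = \frac{2}{-4 + w}$)
$A = \sqrt{66} \approx 8.124$
$A C{\left(c{\left(-2 \right)} 6 \right)} = \sqrt{66} \frac{2}{-4 - 2} \cdot 6 = \sqrt{66} \frac{2}{-6} \cdot 6 = \sqrt{66} \cdot 2 \left(- \frac{1}{6}\right) 6 = \sqrt{66} \left(\left(- \frac{1}{3}\right) 6\right) = \sqrt{66} \left(-2\right) = - 2 \sqrt{66}$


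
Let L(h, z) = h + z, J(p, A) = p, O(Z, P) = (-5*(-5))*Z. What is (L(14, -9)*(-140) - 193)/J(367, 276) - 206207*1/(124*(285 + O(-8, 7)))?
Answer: -85090189/3868180 ≈ -21.997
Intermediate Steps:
O(Z, P) = 25*Z
(L(14, -9)*(-140) - 193)/J(367, 276) - 206207*1/(124*(285 + O(-8, 7))) = ((14 - 9)*(-140) - 193)/367 - 206207*1/(124*(285 + 25*(-8))) = (5*(-140) - 193)*(1/367) - 206207*1/(124*(285 - 200)) = (-700 - 193)*(1/367) - 206207/(85*124) = -893*1/367 - 206207/10540 = -893/367 - 206207*1/10540 = -893/367 - 206207/10540 = -85090189/3868180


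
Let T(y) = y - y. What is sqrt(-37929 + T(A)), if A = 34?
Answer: I*sqrt(37929) ≈ 194.75*I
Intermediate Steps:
T(y) = 0
sqrt(-37929 + T(A)) = sqrt(-37929 + 0) = sqrt(-37929) = I*sqrt(37929)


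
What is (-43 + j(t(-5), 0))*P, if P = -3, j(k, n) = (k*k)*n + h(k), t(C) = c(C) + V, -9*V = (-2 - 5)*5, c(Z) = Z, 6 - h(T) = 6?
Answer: 129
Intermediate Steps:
h(T) = 0 (h(T) = 6 - 1*6 = 6 - 6 = 0)
V = 35/9 (V = -(-2 - 5)*5/9 = -(-7)*5/9 = -1/9*(-35) = 35/9 ≈ 3.8889)
t(C) = 35/9 + C (t(C) = C + 35/9 = 35/9 + C)
j(k, n) = n*k**2 (j(k, n) = (k*k)*n + 0 = k**2*n + 0 = n*k**2 + 0 = n*k**2)
(-43 + j(t(-5), 0))*P = (-43 + 0*(35/9 - 5)**2)*(-3) = (-43 + 0*(-10/9)**2)*(-3) = (-43 + 0*(100/81))*(-3) = (-43 + 0)*(-3) = -43*(-3) = 129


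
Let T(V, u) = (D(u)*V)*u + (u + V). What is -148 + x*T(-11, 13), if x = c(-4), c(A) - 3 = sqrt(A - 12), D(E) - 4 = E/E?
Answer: -2287 - 2852*I ≈ -2287.0 - 2852.0*I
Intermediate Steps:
D(E) = 5 (D(E) = 4 + E/E = 4 + 1 = 5)
c(A) = 3 + sqrt(-12 + A) (c(A) = 3 + sqrt(A - 12) = 3 + sqrt(-12 + A))
T(V, u) = V + u + 5*V*u (T(V, u) = (5*V)*u + (u + V) = 5*V*u + (V + u) = V + u + 5*V*u)
x = 3 + 4*I (x = 3 + sqrt(-12 - 4) = 3 + sqrt(-16) = 3 + 4*I ≈ 3.0 + 4.0*I)
-148 + x*T(-11, 13) = -148 + (3 + 4*I)*(-11 + 13 + 5*(-11)*13) = -148 + (3 + 4*I)*(-11 + 13 - 715) = -148 + (3 + 4*I)*(-713) = -148 + (-2139 - 2852*I) = -2287 - 2852*I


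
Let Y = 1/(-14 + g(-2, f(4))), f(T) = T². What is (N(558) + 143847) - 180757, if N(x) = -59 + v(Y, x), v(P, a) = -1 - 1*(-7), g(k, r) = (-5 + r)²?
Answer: -36963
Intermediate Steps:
Y = 1/107 (Y = 1/(-14 + (-5 + 4²)²) = 1/(-14 + (-5 + 16)²) = 1/(-14 + 11²) = 1/(-14 + 121) = 1/107 ≈ 0.0093458)
v(P, a) = 6 (v(P, a) = -1 + 7 = 6)
N(x) = -53 (N(x) = -59 + 6 = -53)
(N(558) + 143847) - 180757 = (-53 + 143847) - 180757 = 143794 - 180757 = -36963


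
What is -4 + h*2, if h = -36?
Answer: -76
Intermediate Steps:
-4 + h*2 = -4 - 36*2 = -4 - 72 = -76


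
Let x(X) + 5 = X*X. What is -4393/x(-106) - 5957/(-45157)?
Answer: -18781662/72451181 ≈ -0.25923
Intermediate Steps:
x(X) = -5 + X² (x(X) = -5 + X*X = -5 + X²)
-4393/x(-106) - 5957/(-45157) = -4393/(-5 + (-106)²) - 5957/(-45157) = -4393/(-5 + 11236) - 5957*(-1/45157) = -4393/11231 + 851/6451 = -18781662/72451181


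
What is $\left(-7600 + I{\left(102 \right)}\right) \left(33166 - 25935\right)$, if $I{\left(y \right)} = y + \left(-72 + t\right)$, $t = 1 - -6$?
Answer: $-54688053$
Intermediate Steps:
$t = 7$ ($t = 1 + 6 = 7$)
$I{\left(y \right)} = -65 + y$ ($I{\left(y \right)} = y + \left(-72 + 7\right) = y - 65 = -65 + y$)
$\left(-7600 + I{\left(102 \right)}\right) \left(33166 - 25935\right) = \left(-7600 + \left(-65 + 102\right)\right) \left(33166 - 25935\right) = \left(-7600 + 37\right) 7231 = \left(-7563\right) 7231 = -54688053$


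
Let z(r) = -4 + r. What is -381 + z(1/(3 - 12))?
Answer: -3466/9 ≈ -385.11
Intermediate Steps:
-381 + z(1/(3 - 12)) = -381 + (-4 + 1/(3 - 12)) = -381 + (-4 + 1/(-9)) = -381 + (-4 - ⅑) = -381 - 37/9 = -3466/9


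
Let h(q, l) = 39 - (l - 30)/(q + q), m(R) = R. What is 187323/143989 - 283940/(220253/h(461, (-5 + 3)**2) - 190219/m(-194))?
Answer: -13837329559283653/332910156940245 ≈ -41.565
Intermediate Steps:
h(q, l) = 39 - (-30 + l)/(2*q)
187323/143989 - 283940/(220253/h(461, (-5 + 3)**2) - 190219/m(-194)) = 187323/143989 - 283940/(220253/(((1/2)*(30 - (-5 + 3)**2 + 78*461)/461)) - 190219/(-194)) = 187323*(1/143989) - 283940/(220253/(((1/2)*(1/461)*(30 - 1*(-2)**2 + 35958))) - 190219*(-1/194)) = 187323/143989 - 283940/(220253/(((1/2)*(1/461)*(30 - 1*4 + 35958))) + 190219/194) = 187323/143989 - 283940/(220253/(((1/2)*(1/461)*(30 - 4 + 35958))) + 190219/194) = 187323/143989 - 283940/(220253/(((1/2)*(1/461)*35984)) + 190219/194) = 187323/143989 - 283940/(220253/(17992/461) + 190219/194) = 187323/143989 - 283940/(220253*(461/17992) + 190219/194) = 187323/143989 - 283940/(101536633/17992 + 190219/194) = 187323/143989 - 283940/11560263525/1745224 = 187323/143989 - 283940*1745224/11560263525 = 187323/143989 - 99107780512/2312052705 = -13837329559283653/332910156940245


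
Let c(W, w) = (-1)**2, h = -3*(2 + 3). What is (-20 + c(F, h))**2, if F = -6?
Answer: 361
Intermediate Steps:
h = -15 (h = -3*5 = -15)
c(W, w) = 1
(-20 + c(F, h))**2 = (-20 + 1)**2 = (-19)**2 = 361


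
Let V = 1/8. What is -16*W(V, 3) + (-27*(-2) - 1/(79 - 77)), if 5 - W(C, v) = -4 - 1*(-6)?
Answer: 11/2 ≈ 5.5000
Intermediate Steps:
V = ⅛ ≈ 0.12500
W(C, v) = 3 (W(C, v) = 5 - (-4 - 1*(-6)) = 5 - (-4 + 6) = 5 - 1*2 = 5 - 2 = 3)
-16*W(V, 3) + (-27*(-2) - 1/(79 - 77)) = -16*3 + (-27*(-2) - 1/(79 - 77)) = -48 + (54 - 1/2) = -48 + (54 - 1*½) = -48 + (54 - ½) = -48 + 107/2 = 11/2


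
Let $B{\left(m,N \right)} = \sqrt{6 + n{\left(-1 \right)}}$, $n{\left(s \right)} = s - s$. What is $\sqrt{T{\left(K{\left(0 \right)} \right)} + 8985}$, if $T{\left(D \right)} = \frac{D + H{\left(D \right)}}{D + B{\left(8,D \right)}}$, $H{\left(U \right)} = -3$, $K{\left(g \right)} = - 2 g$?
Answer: $\frac{\sqrt{35940 - 2 \sqrt{6}}}{2} \approx 94.783$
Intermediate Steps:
$n{\left(s \right)} = 0$
$B{\left(m,N \right)} = \sqrt{6}$ ($B{\left(m,N \right)} = \sqrt{6 + 0} = \sqrt{6}$)
$T{\left(D \right)} = \frac{-3 + D}{D + \sqrt{6}}$ ($T{\left(D \right)} = \frac{D - 3}{D + \sqrt{6}} = \frac{-3 + D}{D + \sqrt{6}}$)
$\sqrt{T{\left(K{\left(0 \right)} \right)} + 8985} = \sqrt{\frac{-3 - 0}{\left(-2\right) 0 + \sqrt{6}} + 8985} = \sqrt{\frac{-3 + 0}{0 + \sqrt{6}} + 8985} = \sqrt{\frac{1}{\sqrt{6}} \left(-3\right) + 8985} = \sqrt{\frac{\sqrt{6}}{6} \left(-3\right) + 8985} = \sqrt{- \frac{\sqrt{6}}{2} + 8985} = \sqrt{8985 - \frac{\sqrt{6}}{2}}$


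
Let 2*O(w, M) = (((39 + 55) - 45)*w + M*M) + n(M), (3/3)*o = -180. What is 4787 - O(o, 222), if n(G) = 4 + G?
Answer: -15558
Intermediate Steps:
o = -180
O(w, M) = 2 + M/2 + M²/2 + 49*w/2 (O(w, M) = ((((39 + 55) - 45)*w + M*M) + (4 + M))/2 = (((94 - 45)*w + M²) + (4 + M))/2 = ((49*w + M²) + (4 + M))/2 = ((M² + 49*w) + (4 + M))/2 = (4 + M + M² + 49*w)/2 = 2 + M/2 + M²/2 + 49*w/2)
4787 - O(o, 222) = 4787 - (2 + (½)*222 + (½)*222² + (49/2)*(-180)) = 4787 - (2 + 111 + (½)*49284 - 4410) = 4787 - (2 + 111 + 24642 - 4410) = 4787 - 1*20345 = 4787 - 20345 = -15558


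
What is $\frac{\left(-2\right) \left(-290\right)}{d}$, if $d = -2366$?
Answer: $- \frac{290}{1183} \approx -0.24514$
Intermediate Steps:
$\frac{\left(-2\right) \left(-290\right)}{d} = \frac{\left(-2\right) \left(-290\right)}{-2366} = 580 \left(- \frac{1}{2366}\right) = - \frac{290}{1183}$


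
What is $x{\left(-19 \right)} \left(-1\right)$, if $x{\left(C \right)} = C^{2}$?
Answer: $-361$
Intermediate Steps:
$x{\left(-19 \right)} \left(-1\right) = \left(-19\right)^{2} \left(-1\right) = 361 \left(-1\right) = -361$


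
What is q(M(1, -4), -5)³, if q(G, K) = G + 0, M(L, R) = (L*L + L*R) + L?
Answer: -8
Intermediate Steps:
M(L, R) = L + L² + L*R (M(L, R) = (L² + L*R) + L = L + L² + L*R)
q(G, K) = G
q(M(1, -4), -5)³ = (1*(1 + 1 - 4))³ = (1*(-2))³ = (-2)³ = -8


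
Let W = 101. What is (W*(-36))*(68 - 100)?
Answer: 116352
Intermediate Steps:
(W*(-36))*(68 - 100) = (101*(-36))*(68 - 100) = -3636*(-32) = 116352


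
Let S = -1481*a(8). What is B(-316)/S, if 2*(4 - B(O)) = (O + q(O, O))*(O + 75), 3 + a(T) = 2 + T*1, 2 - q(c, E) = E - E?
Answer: 37833/10367 ≈ 3.6494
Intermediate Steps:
q(c, E) = 2 (q(c, E) = 2 - (E - E) = 2 - 1*0 = 2 + 0 = 2)
a(T) = -1 + T (a(T) = -3 + (2 + T*1) = -3 + (2 + T) = -1 + T)
S = -10367 (S = -1481*(-1 + 8) = -1481*7 = -10367)
B(O) = 4 - (2 + O)*(75 + O)/2 (B(O) = 4 - (O + 2)*(O + 75)/2 = 4 - (2 + O)*(75 + O)/2)
B(-316)/S = (-71 - 77/2*(-316) - ½*(-316)²)/(-10367) = (-71 + 12166 - ½*99856)*(-1/10367) = (-71 + 12166 - 49928)*(-1/10367) = -37833*(-1/10367) = 37833/10367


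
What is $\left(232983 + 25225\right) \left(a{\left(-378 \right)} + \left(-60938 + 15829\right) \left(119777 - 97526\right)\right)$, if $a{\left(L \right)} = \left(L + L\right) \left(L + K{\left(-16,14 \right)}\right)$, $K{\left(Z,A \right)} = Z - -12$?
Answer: $-259094058051936$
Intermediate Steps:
$K{\left(Z,A \right)} = 12 + Z$ ($K{\left(Z,A \right)} = Z + 12 = 12 + Z$)
$a{\left(L \right)} = 2 L \left(-4 + L\right)$ ($a{\left(L \right)} = \left(L + L\right) \left(L + \left(12 - 16\right)\right) = 2 L \left(L - 4\right) = 2 L \left(-4 + L\right)$)
$\left(232983 + 25225\right) \left(a{\left(-378 \right)} + \left(-60938 + 15829\right) \left(119777 - 97526\right)\right) = \left(232983 + 25225\right) \left(2 \left(-378\right) \left(-4 - 378\right) + \left(-60938 + 15829\right) \left(119777 - 97526\right)\right) = 258208 \left(2 \left(-378\right) \left(-382\right) - 1003720359\right) = 258208 \left(288792 - 1003720359\right) = 258208 \left(-1003431567\right) = -259094058051936$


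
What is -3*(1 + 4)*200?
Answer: -3000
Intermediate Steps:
-3*(1 + 4)*200 = -3*5*200 = -15*200 = -3000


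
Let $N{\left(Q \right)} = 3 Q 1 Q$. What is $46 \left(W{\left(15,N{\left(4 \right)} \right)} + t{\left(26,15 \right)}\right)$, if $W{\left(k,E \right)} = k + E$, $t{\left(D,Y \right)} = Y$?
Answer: $3588$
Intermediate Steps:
$N{\left(Q \right)} = 3 Q^{2}$ ($N{\left(Q \right)} = 3 Q Q = 3 Q^{2}$)
$W{\left(k,E \right)} = E + k$
$46 \left(W{\left(15,N{\left(4 \right)} \right)} + t{\left(26,15 \right)}\right) = 46 \left(\left(3 \cdot 4^{2} + 15\right) + 15\right) = 46 \left(\left(3 \cdot 16 + 15\right) + 15\right) = 46 \left(\left(48 + 15\right) + 15\right) = 46 \left(63 + 15\right) = 46 \cdot 78 = 3588$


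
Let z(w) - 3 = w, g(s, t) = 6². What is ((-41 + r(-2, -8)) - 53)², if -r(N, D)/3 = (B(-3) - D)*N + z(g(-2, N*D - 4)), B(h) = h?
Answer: 32761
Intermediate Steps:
g(s, t) = 36
z(w) = 3 + w
r(N, D) = -117 - 3*N*(-3 - D) (r(N, D) = -3*((-3 - D)*N + (3 + 36)) = -3*(N*(-3 - D) + 39) = -3*(39 + N*(-3 - D)) = -117 - 3*N*(-3 - D))
((-41 + r(-2, -8)) - 53)² = ((-41 + (-117 + 9*(-2) + 3*(-8)*(-2))) - 53)² = ((-41 + (-117 - 18 + 48)) - 53)² = ((-41 - 87) - 53)² = (-128 - 53)² = (-181)² = 32761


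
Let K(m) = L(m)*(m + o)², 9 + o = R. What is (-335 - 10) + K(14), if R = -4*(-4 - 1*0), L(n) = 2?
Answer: 537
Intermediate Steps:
R = 16 (R = -4*(-4 + 0) = -4*(-4) = 16)
o = 7 (o = -9 + 16 = 7)
K(m) = 2*(7 + m)² (K(m) = 2*(m + 7)² = 2*(7 + m)²)
(-335 - 10) + K(14) = (-335 - 10) + 2*(7 + 14)² = -345 + 2*21² = -345 + 2*441 = -345 + 882 = 537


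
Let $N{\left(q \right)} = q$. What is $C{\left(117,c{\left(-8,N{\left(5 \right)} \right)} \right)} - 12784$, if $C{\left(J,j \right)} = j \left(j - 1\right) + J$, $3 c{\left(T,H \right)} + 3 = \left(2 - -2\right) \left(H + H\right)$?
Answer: $- \frac{112745}{9} \approx -12527.0$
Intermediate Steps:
$c{\left(T,H \right)} = -1 + \frac{8 H}{3}$ ($c{\left(T,H \right)} = -1 + \frac{\left(2 - -2\right) \left(H + H\right)}{3} = -1 + \frac{\left(2 + 2\right) 2 H}{3} = -1 + \frac{4 \cdot 2 H}{3} = -1 + \frac{8 H}{3}$)
$C{\left(J,j \right)} = J + j \left(-1 + j\right)$ ($C{\left(J,j \right)} = j \left(-1 + j\right) + J = J + j \left(-1 + j\right)$)
$C{\left(117,c{\left(-8,N{\left(5 \right)} \right)} \right)} - 12784 = \left(117 + \left(-1 + \frac{8}{3} \cdot 5\right)^{2} - \left(-1 + \frac{8}{3} \cdot 5\right)\right) - 12784 = \left(117 + \left(-1 + \frac{40}{3}\right)^{2} - \left(-1 + \frac{40}{3}\right)\right) - 12784 = \left(117 + \left(\frac{37}{3}\right)^{2} - \frac{37}{3}\right) - 12784 = \left(117 + \frac{1369}{9} - \frac{37}{3}\right) - 12784 = \frac{2311}{9} - 12784 = - \frac{112745}{9}$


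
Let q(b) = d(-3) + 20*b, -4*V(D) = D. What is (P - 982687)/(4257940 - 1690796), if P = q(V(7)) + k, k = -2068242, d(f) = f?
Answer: -3050967/2567144 ≈ -1.1885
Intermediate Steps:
V(D) = -D/4
q(b) = -3 + 20*b
P = -2068280 (P = (-3 + 20*(-¼*7)) - 2068242 = (-3 + 20*(-7/4)) - 2068242 = (-3 - 35) - 2068242 = -38 - 2068242 = -2068280)
(P - 982687)/(4257940 - 1690796) = (-2068280 - 982687)/(4257940 - 1690796) = -3050967/2567144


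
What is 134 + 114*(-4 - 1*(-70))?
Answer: 7658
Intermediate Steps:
134 + 114*(-4 - 1*(-70)) = 134 + 114*(-4 + 70) = 134 + 114*66 = 134 + 7524 = 7658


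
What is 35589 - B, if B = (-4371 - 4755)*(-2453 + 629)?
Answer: -16610235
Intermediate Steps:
B = 16645824 (B = -9126*(-1824) = 16645824)
35589 - B = 35589 - 1*16645824 = 35589 - 16645824 = -16610235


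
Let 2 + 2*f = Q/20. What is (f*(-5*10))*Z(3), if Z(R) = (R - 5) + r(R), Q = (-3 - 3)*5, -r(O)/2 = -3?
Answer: 350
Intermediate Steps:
r(O) = 6 (r(O) = -2*(-3) = 6)
Q = -30 (Q = -6*5 = -30)
Z(R) = 1 + R (Z(R) = (R - 5) + 6 = (-5 + R) + 6 = 1 + R)
f = -7/4 (f = -1 + (-30/20)/2 = -1 + (-30*1/20)/2 = -1 + (1/2)*(-3/2) = -1 - 3/4 = -7/4 ≈ -1.7500)
(f*(-5*10))*Z(3) = (-(-35)*10/4)*(1 + 3) = -7/4*(-50)*4 = (175/2)*4 = 350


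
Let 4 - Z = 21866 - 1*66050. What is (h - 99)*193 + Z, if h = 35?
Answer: 31836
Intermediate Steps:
Z = 44188 (Z = 4 - (21866 - 1*66050) = 4 - (21866 - 66050) = 4 - 1*(-44184) = 4 + 44184 = 44188)
(h - 99)*193 + Z = (35 - 99)*193 + 44188 = -64*193 + 44188 = -12352 + 44188 = 31836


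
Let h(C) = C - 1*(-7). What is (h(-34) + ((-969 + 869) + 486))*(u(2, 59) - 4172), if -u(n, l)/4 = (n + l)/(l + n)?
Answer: -1499184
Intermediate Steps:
h(C) = 7 + C (h(C) = C + 7 = 7 + C)
u(n, l) = -4 (u(n, l) = -4*(n + l)/(l + n) = -4*(l + n)/(l + n) = -4*1 = -4)
(h(-34) + ((-969 + 869) + 486))*(u(2, 59) - 4172) = ((7 - 34) + ((-969 + 869) + 486))*(-4 - 4172) = (-27 + (-100 + 486))*(-4176) = (-27 + 386)*(-4176) = 359*(-4176) = -1499184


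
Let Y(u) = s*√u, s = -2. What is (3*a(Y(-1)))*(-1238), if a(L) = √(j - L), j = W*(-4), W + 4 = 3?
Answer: -3714*√(4 + 2*I) ≈ -7644.0 - 1804.5*I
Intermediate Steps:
W = -1 (W = -4 + 3 = -1)
j = 4 (j = -1*(-4) = 4)
Y(u) = -2*√u
a(L) = √(4 - L)
(3*a(Y(-1)))*(-1238) = (3*√(4 - (-2)*√(-1)))*(-1238) = (3*√(4 - (-2)*I))*(-1238) = (3*√(4 + 2*I))*(-1238) = -3714*√(4 + 2*I)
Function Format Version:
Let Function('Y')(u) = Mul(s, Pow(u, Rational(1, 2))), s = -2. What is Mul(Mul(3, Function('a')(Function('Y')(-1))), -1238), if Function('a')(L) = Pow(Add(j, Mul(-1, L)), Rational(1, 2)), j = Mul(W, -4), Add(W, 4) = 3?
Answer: Mul(-3714, Pow(Add(4, Mul(2, I)), Rational(1, 2))) ≈ Add(-7644.0, Mul(-1804.5, I))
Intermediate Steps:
W = -1 (W = Add(-4, 3) = -1)
j = 4 (j = Mul(-1, -4) = 4)
Function('Y')(u) = Mul(-2, Pow(u, Rational(1, 2)))
Function('a')(L) = Pow(Add(4, Mul(-1, L)), Rational(1, 2))
Mul(Mul(3, Function('a')(Function('Y')(-1))), -1238) = Mul(Mul(3, Pow(Add(4, Mul(-1, Mul(-2, Pow(-1, Rational(1, 2))))), Rational(1, 2))), -1238) = Mul(Mul(3, Pow(Add(4, Mul(-1, Mul(-2, I))), Rational(1, 2))), -1238) = Mul(Mul(3, Pow(Add(4, Mul(2, I)), Rational(1, 2))), -1238) = Mul(-3714, Pow(Add(4, Mul(2, I)), Rational(1, 2)))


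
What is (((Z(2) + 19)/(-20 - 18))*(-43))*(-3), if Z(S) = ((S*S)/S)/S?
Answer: -1290/19 ≈ -67.895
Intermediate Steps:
Z(S) = 1 (Z(S) = (S²/S)/S = S/S = 1)
(((Z(2) + 19)/(-20 - 18))*(-43))*(-3) = (((1 + 19)/(-20 - 18))*(-43))*(-3) = ((20/(-38))*(-43))*(-3) = ((20*(-1/38))*(-43))*(-3) = -10/19*(-43)*(-3) = (430/19)*(-3) = -1290/19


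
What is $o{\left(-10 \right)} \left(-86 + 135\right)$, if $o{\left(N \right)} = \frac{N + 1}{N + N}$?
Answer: $\frac{441}{20} \approx 22.05$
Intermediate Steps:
$o{\left(N \right)} = \frac{1 + N}{2 N}$
$o{\left(-10 \right)} \left(-86 + 135\right) = \frac{1 - 10}{2 \left(-10\right)} \left(-86 + 135\right) = \frac{1}{2} \left(- \frac{1}{10}\right) \left(-9\right) 49 = \frac{9}{20} \cdot 49 = \frac{441}{20}$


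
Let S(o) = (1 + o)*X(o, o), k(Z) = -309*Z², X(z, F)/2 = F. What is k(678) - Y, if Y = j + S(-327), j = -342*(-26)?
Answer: -142264452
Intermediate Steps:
X(z, F) = 2*F
j = 8892
S(o) = 2*o*(1 + o) (S(o) = (1 + o)*(2*o) = 2*o*(1 + o))
Y = 222096 (Y = 8892 + 2*(-327)*(1 - 327) = 8892 + 2*(-327)*(-326) = 8892 + 213204 = 222096)
k(678) - Y = -309*678² - 1*222096 = -309*459684 - 222096 = -142042356 - 222096 = -142264452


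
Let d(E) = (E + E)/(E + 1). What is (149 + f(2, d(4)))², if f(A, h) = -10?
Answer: 19321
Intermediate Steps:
d(E) = 2*E/(1 + E) (d(E) = (2*E)/(1 + E) = 2*E/(1 + E))
(149 + f(2, d(4)))² = (149 - 10)² = 139² = 19321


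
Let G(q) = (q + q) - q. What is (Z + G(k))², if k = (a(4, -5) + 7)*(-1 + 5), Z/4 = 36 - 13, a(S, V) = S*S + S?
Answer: 40000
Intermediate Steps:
a(S, V) = S + S² (a(S, V) = S² + S = S + S²)
Z = 92 (Z = 4*(36 - 13) = 4*23 = 92)
k = 108 (k = (4*(1 + 4) + 7)*(-1 + 5) = (4*5 + 7)*4 = (20 + 7)*4 = 27*4 = 108)
G(q) = q (G(q) = 2*q - q = q)
(Z + G(k))² = (92 + 108)² = 200² = 40000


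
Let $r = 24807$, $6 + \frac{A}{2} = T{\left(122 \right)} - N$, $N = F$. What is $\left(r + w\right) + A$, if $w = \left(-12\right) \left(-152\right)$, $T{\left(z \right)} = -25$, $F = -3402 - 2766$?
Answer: $38905$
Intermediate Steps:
$F = -6168$
$N = -6168$
$A = 12274$ ($A = -12 + 2 \left(-25 - -6168\right) = -12 + 2 \left(-25 + 6168\right) = -12 + 2 \cdot 6143 = -12 + 12286 = 12274$)
$w = 1824$
$\left(r + w\right) + A = \left(24807 + 1824\right) + 12274 = 26631 + 12274 = 38905$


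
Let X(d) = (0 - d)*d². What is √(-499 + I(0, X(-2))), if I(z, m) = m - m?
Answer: I*√499 ≈ 22.338*I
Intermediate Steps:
X(d) = -d³ (X(d) = (-d)*d² = -d³)
I(z, m) = 0
√(-499 + I(0, X(-2))) = √(-499 + 0) = √(-499) = I*√499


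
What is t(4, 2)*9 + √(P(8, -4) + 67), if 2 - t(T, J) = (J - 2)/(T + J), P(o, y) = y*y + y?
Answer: 18 + √79 ≈ 26.888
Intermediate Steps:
P(o, y) = y + y² (P(o, y) = y² + y = y + y²)
t(T, J) = 2 - (-2 + J)/(J + T) (t(T, J) = 2 - (J - 2)/(T + J) = 2 - (-2 + J)/(J + T))
t(4, 2)*9 + √(P(8, -4) + 67) = ((2 + 2 + 2*4)/(2 + 4))*9 + √(-4*(1 - 4) + 67) = ((2 + 2 + 8)/6)*9 + √(-4*(-3) + 67) = ((⅙)*12)*9 + √(12 + 67) = 2*9 + √79 = 18 + √79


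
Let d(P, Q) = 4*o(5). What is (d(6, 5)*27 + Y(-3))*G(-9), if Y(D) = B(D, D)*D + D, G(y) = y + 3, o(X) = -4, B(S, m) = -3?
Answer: 2556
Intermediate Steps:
G(y) = 3 + y
d(P, Q) = -16 (d(P, Q) = 4*(-4) = -16)
Y(D) = -2*D (Y(D) = -3*D + D = -2*D)
(d(6, 5)*27 + Y(-3))*G(-9) = (-16*27 - 2*(-3))*(3 - 9) = (-432 + 6)*(-6) = -426*(-6) = 2556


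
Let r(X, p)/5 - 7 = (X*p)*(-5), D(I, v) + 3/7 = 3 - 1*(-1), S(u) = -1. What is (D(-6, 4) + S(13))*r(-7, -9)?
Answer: -3960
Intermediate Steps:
D(I, v) = 25/7 (D(I, v) = -3/7 + (3 - 1*(-1)) = -3/7 + (3 + 1) = -3/7 + 4 = 25/7)
r(X, p) = 35 - 25*X*p (r(X, p) = 35 + 5*((X*p)*(-5)) = 35 + 5*(-5*X*p) = 35 - 25*X*p)
(D(-6, 4) + S(13))*r(-7, -9) = (25/7 - 1)*(35 - 25*(-7)*(-9)) = 18*(35 - 1575)/7 = (18/7)*(-1540) = -3960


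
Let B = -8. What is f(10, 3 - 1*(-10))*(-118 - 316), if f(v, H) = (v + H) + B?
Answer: -6510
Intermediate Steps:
f(v, H) = -8 + H + v (f(v, H) = (v + H) - 8 = (H + v) - 8 = -8 + H + v)
f(10, 3 - 1*(-10))*(-118 - 316) = (-8 + (3 - 1*(-10)) + 10)*(-118 - 316) = (-8 + (3 + 10) + 10)*(-434) = (-8 + 13 + 10)*(-434) = 15*(-434) = -6510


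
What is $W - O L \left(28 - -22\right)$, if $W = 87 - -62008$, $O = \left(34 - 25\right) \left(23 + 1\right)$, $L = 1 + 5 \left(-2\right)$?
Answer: $159295$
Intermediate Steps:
$L = -9$ ($L = 1 - 10 = -9$)
$O = 216$ ($O = 9 \cdot 24 = 216$)
$W = 62095$ ($W = 87 + 62008 = 62095$)
$W - O L \left(28 - -22\right) = 62095 - 216 \left(-9\right) \left(28 - -22\right) = 62095 - - 1944 \left(28 + 22\right) = 62095 - \left(-1944\right) 50 = 62095 - -97200 = 62095 + 97200 = 159295$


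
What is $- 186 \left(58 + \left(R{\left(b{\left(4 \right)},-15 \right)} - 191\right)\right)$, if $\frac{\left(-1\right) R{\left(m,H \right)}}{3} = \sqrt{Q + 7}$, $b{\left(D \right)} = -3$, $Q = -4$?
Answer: $24738 + 558 \sqrt{3} \approx 25705.0$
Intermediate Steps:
$R{\left(m,H \right)} = - 3 \sqrt{3}$ ($R{\left(m,H \right)} = - 3 \sqrt{-4 + 7} = - 3 \sqrt{3}$)
$- 186 \left(58 + \left(R{\left(b{\left(4 \right)},-15 \right)} - 191\right)\right) = - 186 \left(58 - \left(191 + 3 \sqrt{3}\right)\right) = - 186 \left(-133 - 3 \sqrt{3}\right) = 24738 + 558 \sqrt{3}$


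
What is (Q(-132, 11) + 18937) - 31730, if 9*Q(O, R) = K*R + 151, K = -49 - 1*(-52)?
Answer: -114953/9 ≈ -12773.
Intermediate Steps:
K = 3 (K = -49 + 52 = 3)
Q(O, R) = 151/9 + R/3 (Q(O, R) = (3*R + 151)/9 = (151 + 3*R)/9 = 151/9 + R/3)
(Q(-132, 11) + 18937) - 31730 = ((151/9 + (1/3)*11) + 18937) - 31730 = ((151/9 + 11/3) + 18937) - 31730 = (184/9 + 18937) - 31730 = 170617/9 - 31730 = -114953/9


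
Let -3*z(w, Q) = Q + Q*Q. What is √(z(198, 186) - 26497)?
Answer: I*√38091 ≈ 195.17*I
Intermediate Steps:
z(w, Q) = -Q/3 - Q²/3 (z(w, Q) = -(Q + Q*Q)/3 = -(Q + Q²)/3 = -Q/3 - Q²/3)
√(z(198, 186) - 26497) = √(-⅓*186*(1 + 186) - 26497) = √(-⅓*186*187 - 26497) = √(-11594 - 26497) = √(-38091) = I*√38091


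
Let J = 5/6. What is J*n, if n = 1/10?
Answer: 1/12 ≈ 0.083333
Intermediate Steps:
J = ⅚ (J = 5*(⅙) = ⅚ ≈ 0.83333)
n = ⅒ ≈ 0.10000
J*n = (⅚)*(⅒) = 1/12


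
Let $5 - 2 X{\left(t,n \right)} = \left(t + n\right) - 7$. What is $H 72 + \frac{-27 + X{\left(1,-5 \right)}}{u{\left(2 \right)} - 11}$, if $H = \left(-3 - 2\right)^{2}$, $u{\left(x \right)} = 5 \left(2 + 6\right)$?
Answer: $\frac{52181}{29} \approx 1799.3$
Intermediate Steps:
$X{\left(t,n \right)} = 6 - \frac{n}{2} - \frac{t}{2}$ ($X{\left(t,n \right)} = \frac{5}{2} - \frac{\left(t + n\right) - 7}{2} = \frac{5}{2} - \frac{\left(n + t\right) - 7}{2} = \frac{5}{2} - \frac{-7 + n + t}{2} = \frac{5}{2} - \left(- \frac{7}{2} + \frac{n}{2} + \frac{t}{2}\right) = 6 - \frac{n}{2} - \frac{t}{2}$)
$u{\left(x \right)} = 40$ ($u{\left(x \right)} = 5 \cdot 8 = 40$)
$H = 25$ ($H = \left(-5\right)^{2} = 25$)
$H 72 + \frac{-27 + X{\left(1,-5 \right)}}{u{\left(2 \right)} - 11} = 25 \cdot 72 + \frac{-27 - -8}{40 - 11} = 1800 + \frac{-27 + \left(6 + \frac{5}{2} - \frac{1}{2}\right)}{29} = 1800 + \left(-27 + 8\right) \frac{1}{29} = 1800 - \frac{19}{29} = \frac{52181}{29}$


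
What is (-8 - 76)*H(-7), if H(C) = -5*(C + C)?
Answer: -5880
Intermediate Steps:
H(C) = -10*C
(-8 - 76)*H(-7) = (-8 - 76)*(-10*(-7)) = -84*70 = -5880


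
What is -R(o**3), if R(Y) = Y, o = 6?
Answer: -216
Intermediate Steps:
-R(o**3) = -1*6**3 = -1*216 = -216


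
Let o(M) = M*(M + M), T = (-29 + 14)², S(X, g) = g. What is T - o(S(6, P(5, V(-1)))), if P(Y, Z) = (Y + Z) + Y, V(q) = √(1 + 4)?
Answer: 15 - 40*√5 ≈ -74.443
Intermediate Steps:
V(q) = √5
P(Y, Z) = Z + 2*Y
T = 225 (T = (-15)² = 225)
o(M) = 2*M² (o(M) = M*(2*M) = 2*M²)
T - o(S(6, P(5, V(-1)))) = 225 - 2*(√5 + 2*5)² = 225 - 2*(√5 + 10)² = 225 - 2*(10 + √5)²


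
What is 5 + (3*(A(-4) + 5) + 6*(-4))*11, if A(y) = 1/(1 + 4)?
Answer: -437/5 ≈ -87.400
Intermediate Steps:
A(y) = 1/5
5 + (3*(A(-4) + 5) + 6*(-4))*11 = 5 + (3*(1/5 + 5) + 6*(-4))*11 = 5 + (3*(26/5) - 24)*11 = 5 + (78/5 - 24)*11 = 5 - 42/5*11 = 5 - 462/5 = -437/5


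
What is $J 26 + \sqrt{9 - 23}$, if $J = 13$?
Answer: $338 + i \sqrt{14} \approx 338.0 + 3.7417 i$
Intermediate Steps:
$J 26 + \sqrt{9 - 23} = 13 \cdot 26 + \sqrt{9 - 23} = 338 + \sqrt{-14} = 338 + i \sqrt{14}$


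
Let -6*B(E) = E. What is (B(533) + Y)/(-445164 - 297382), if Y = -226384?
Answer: 1358837/4455276 ≈ 0.30500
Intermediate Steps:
B(E) = -E/6
(B(533) + Y)/(-445164 - 297382) = (-⅙*533 - 226384)/(-445164 - 297382) = (-533/6 - 226384)/(-742546) = -1358837/6*(-1/742546) = 1358837/4455276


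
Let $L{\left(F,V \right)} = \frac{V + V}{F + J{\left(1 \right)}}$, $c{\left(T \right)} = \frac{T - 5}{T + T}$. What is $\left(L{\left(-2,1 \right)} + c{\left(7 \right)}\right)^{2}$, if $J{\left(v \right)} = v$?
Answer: $\frac{169}{49} \approx 3.449$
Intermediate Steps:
$c{\left(T \right)} = \frac{-5 + T}{2 T}$
$L{\left(F,V \right)} = \frac{2 V}{1 + F}$ ($L{\left(F,V \right)} = \frac{V + V}{F + 1} = \frac{2 V}{1 + F}$)
$\left(L{\left(-2,1 \right)} + c{\left(7 \right)}\right)^{2} = \left(2 \cdot 1 \frac{1}{1 - 2} + \frac{-5 + 7}{2 \cdot 7}\right)^{2} = \left(2 \cdot 1 \frac{1}{-1} + \frac{1}{2} \cdot \frac{1}{7} \cdot 2\right)^{2} = \left(2 \cdot 1 \left(-1\right) + \frac{1}{7}\right)^{2} = \left(-2 + \frac{1}{7}\right)^{2} = \left(- \frac{13}{7}\right)^{2} = \frac{169}{49}$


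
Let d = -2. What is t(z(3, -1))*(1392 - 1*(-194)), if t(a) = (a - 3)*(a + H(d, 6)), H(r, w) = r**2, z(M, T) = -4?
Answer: 0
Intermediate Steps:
t(a) = (-3 + a)*(4 + a) (t(a) = (a - 3)*(a + (-2)**2) = (-3 + a)*(a + 4) = (-3 + a)*(4 + a))
t(z(3, -1))*(1392 - 1*(-194)) = (-12 - 4 + (-4)**2)*(1392 - 1*(-194)) = (-12 - 4 + 16)*(1392 + 194) = 0*1586 = 0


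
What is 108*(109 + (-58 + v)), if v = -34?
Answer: 1836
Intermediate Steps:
108*(109 + (-58 + v)) = 108*(109 + (-58 - 34)) = 108*(109 - 92) = 108*17 = 1836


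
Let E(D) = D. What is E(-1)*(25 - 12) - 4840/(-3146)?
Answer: -149/13 ≈ -11.462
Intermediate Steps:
E(-1)*(25 - 12) - 4840/(-3146) = -(25 - 12) - 4840/(-3146) = -1*13 - 4840*(-1/3146) = -13 + 20/13 = -149/13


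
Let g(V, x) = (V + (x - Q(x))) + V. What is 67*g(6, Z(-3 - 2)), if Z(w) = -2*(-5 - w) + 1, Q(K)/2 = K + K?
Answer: 603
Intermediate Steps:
Q(K) = 4*K (Q(K) = 2*(K + K) = 2*(2*K) = 4*K)
Z(w) = 11 + 2*w (Z(w) = (10 + 2*w) + 1 = 11 + 2*w)
g(V, x) = -3*x + 2*V (g(V, x) = (V + (x - 4*x)) + V = (V - 3*x) + V = -3*x + 2*V)
67*g(6, Z(-3 - 2)) = 67*(-3*(11 + 2*(-3 - 2)) + 2*6) = 67*(-3*(11 + 2*(-5)) + 12) = 67*(-3*(11 - 10) + 12) = 67*(-3*1 + 12) = 67*(-3 + 12) = 67*9 = 603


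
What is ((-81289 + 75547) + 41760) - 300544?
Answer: -264526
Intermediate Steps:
((-81289 + 75547) + 41760) - 300544 = (-5742 + 41760) - 300544 = 36018 - 300544 = -264526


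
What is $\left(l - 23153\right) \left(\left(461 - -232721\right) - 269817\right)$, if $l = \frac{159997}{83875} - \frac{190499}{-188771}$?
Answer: $\frac{244148395057621941}{287875775} \approx 8.481 \cdot 10^{8}$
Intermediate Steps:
$l = \frac{4198263392}{1439378875}$ ($l = 159997 \cdot \frac{1}{83875} - - \frac{190499}{188771} = \frac{159997}{83875} + \frac{190499}{188771} = \frac{4198263392}{1439378875} \approx 2.9167$)
$\left(l - 23153\right) \left(\left(461 - -232721\right) - 269817\right) = \left(\frac{4198263392}{1439378875} - 23153\right) \left(\left(461 - -232721\right) - 269817\right) = - \frac{33321740829483 \left(\left(461 + 232721\right) - 269817\right)}{1439378875} = - \frac{33321740829483 \left(233182 - 269817\right)}{1439378875} = \left(- \frac{33321740829483}{1439378875}\right) \left(-36635\right) = \frac{244148395057621941}{287875775}$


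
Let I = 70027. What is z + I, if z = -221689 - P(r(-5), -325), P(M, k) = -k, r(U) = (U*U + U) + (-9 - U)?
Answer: -151987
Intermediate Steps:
r(U) = -9 + U² (r(U) = (U² + U) + (-9 - U) = (U + U²) + (-9 - U) = -9 + U²)
z = -222014 (z = -221689 - (-1)*(-325) = -221689 - 1*325 = -221689 - 325 = -222014)
z + I = -222014 + 70027 = -151987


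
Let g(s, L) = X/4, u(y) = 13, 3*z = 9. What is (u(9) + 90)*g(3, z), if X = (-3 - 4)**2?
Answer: 5047/4 ≈ 1261.8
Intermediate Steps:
z = 3 (z = (1/3)*9 = 3)
X = 49 (X = (-7)**2 = 49)
g(s, L) = 49/4
(u(9) + 90)*g(3, z) = (13 + 90)*(49/4) = 103*(49/4) = 5047/4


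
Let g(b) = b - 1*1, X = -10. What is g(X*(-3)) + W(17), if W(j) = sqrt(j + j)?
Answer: 29 + sqrt(34) ≈ 34.831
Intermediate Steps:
g(b) = -1 + b (g(b) = b - 1 = -1 + b)
W(j) = sqrt(2)*sqrt(j) (W(j) = sqrt(2*j) = sqrt(2)*sqrt(j))
g(X*(-3)) + W(17) = (-1 - 10*(-3)) + sqrt(2)*sqrt(17) = (-1 + 30) + sqrt(34) = 29 + sqrt(34)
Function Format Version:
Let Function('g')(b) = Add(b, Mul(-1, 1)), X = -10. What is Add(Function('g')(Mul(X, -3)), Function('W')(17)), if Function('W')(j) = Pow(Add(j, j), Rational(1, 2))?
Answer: Add(29, Pow(34, Rational(1, 2))) ≈ 34.831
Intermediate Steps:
Function('g')(b) = Add(-1, b) (Function('g')(b) = Add(b, -1) = Add(-1, b))
Function('W')(j) = Mul(Pow(2, Rational(1, 2)), Pow(j, Rational(1, 2))) (Function('W')(j) = Pow(Mul(2, j), Rational(1, 2)) = Mul(Pow(2, Rational(1, 2)), Pow(j, Rational(1, 2))))
Add(Function('g')(Mul(X, -3)), Function('W')(17)) = Add(Add(-1, Mul(-10, -3)), Mul(Pow(2, Rational(1, 2)), Pow(17, Rational(1, 2)))) = Add(Add(-1, 30), Pow(34, Rational(1, 2))) = Add(29, Pow(34, Rational(1, 2)))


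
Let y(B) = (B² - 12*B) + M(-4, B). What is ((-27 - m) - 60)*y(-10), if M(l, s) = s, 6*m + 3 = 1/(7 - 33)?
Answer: -472255/26 ≈ -18164.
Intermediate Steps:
m = -79/156 (m = -½ + 1/(6*(7 - 33)) = -½ + (⅙)/(-26) = -½ + (⅙)*(-1/26) = -½ - 1/156 = -79/156 ≈ -0.50641)
y(B) = B² - 11*B (y(B) = (B² - 12*B) + B = B² - 11*B)
((-27 - m) - 60)*y(-10) = ((-27 - 1*(-79/156)) - 60)*(-10*(-11 - 10)) = ((-27 + 79/156) - 60)*(-10*(-21)) = (-4133/156 - 60)*210 = -13493/156*210 = -472255/26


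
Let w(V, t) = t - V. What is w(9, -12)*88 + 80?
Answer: -1768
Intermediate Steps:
w(9, -12)*88 + 80 = (-12 - 1*9)*88 + 80 = (-12 - 9)*88 + 80 = -21*88 + 80 = -1848 + 80 = -1768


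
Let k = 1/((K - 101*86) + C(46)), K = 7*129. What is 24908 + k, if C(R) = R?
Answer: 192713195/7737 ≈ 24908.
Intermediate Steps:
K = 903
k = -1/7737 (k = 1/((903 - 101*86) + 46) = 1/((903 - 1*8686) + 46) = 1/((903 - 8686) + 46) = 1/(-7783 + 46) = 1/(-7737) = -1/7737 ≈ -0.00012925)
24908 + k = 24908 - 1/7737 = 192713195/7737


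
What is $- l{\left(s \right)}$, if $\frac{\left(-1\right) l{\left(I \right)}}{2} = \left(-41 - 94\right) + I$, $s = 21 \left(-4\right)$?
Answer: $-438$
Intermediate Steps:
$s = -84$
$l{\left(I \right)} = 270 - 2 I$ ($l{\left(I \right)} = - 2 \left(\left(-41 - 94\right) + I\right) = - 2 \left(-135 + I\right) = 270 - 2 I$)
$- l{\left(s \right)} = - (270 - -168) = - (270 + 168) = \left(-1\right) 438 = -438$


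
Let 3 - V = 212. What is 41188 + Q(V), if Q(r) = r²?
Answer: 84869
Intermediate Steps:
V = -209 (V = 3 - 1*212 = 3 - 212 = -209)
41188 + Q(V) = 41188 + (-209)² = 41188 + 43681 = 84869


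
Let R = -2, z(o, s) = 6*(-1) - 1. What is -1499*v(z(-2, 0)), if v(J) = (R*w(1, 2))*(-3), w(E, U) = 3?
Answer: -26982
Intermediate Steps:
z(o, s) = -7 (z(o, s) = -6 - 1 = -7)
v(J) = 18 (v(J) = -2*3*(-3) = -6*(-3) = 18)
-1499*v(z(-2, 0)) = -1499*18 = -26982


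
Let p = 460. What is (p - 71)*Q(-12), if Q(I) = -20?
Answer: -7780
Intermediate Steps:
(p - 71)*Q(-12) = (460 - 71)*(-20) = 389*(-20) = -7780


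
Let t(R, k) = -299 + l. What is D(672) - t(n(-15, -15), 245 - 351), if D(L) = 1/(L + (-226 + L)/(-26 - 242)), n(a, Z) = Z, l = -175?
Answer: 42577184/89825 ≈ 474.00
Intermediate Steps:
t(R, k) = -474 (t(R, k) = -299 - 175 = -474)
D(L) = 1/(113/134 + 267*L/268) (D(L) = 1/(L + (-226 + L)/(-268)) = 1/(L + (-226 + L)*(-1/268)) = 1/(L + (113/134 - L/268)) = 1/(113/134 + 267*L/268))
D(672) - t(n(-15, -15), 245 - 351) = 268/(226 + 267*672) - 1*(-474) = 268/(226 + 179424) + 474 = 268/179650 + 474 = 268*(1/179650) + 474 = 134/89825 + 474 = 42577184/89825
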